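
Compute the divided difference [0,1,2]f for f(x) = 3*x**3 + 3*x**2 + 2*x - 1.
12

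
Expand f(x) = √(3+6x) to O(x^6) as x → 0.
sqrt(3) + sqrt(3)*x - sqrt(3)*x**2/2 + sqrt(3)*x**3/2 - 5*sqrt(3)*x**4/8 + 7*sqrt(3)*x**5/8 + O(x**6)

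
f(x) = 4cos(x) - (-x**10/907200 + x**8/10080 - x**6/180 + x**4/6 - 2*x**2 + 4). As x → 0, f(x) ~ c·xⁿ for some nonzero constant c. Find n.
12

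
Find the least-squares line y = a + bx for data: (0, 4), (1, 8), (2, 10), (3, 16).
a = 19/5, b = 19/5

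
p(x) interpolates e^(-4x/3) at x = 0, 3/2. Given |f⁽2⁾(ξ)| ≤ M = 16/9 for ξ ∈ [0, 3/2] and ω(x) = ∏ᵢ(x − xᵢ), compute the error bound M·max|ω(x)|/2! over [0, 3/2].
1/2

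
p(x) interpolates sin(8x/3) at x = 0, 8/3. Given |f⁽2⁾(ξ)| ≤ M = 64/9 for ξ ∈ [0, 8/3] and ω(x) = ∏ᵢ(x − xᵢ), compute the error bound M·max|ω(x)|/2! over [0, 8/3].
512/81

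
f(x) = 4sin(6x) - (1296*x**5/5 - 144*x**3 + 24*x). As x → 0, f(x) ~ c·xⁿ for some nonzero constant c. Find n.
7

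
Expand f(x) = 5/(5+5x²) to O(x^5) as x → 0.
1 - x**2 + x**4 + O(x**5)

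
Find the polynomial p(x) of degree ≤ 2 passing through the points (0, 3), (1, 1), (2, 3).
2*x**2 - 4*x + 3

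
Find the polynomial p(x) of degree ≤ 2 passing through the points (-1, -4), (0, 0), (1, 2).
-x**2 + 3*x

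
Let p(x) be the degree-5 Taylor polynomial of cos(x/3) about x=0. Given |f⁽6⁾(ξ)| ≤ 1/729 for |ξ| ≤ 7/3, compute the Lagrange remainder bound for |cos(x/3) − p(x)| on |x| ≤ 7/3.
117649/382637520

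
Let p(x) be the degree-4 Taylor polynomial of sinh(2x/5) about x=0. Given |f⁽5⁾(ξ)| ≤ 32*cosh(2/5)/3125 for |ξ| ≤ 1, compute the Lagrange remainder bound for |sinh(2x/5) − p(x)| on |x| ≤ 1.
4*cosh(2/5)/46875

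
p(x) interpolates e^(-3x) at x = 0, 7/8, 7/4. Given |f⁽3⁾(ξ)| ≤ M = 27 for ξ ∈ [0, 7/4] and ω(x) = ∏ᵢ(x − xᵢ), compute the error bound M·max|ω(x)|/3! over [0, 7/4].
343*sqrt(3)/512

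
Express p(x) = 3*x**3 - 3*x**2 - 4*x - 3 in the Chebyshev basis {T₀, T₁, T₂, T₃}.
(-9/2)T₀ + (-7/4)T₁ + (-3/2)T₂ + (3/4)T₃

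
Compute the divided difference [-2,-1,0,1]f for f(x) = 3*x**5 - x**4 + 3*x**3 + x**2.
20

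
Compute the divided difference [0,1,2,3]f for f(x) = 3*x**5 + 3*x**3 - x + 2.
78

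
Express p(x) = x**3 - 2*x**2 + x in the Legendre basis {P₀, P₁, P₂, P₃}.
(-2/3)P₀ + (8/5)P₁ + (-4/3)P₂ + (2/5)P₃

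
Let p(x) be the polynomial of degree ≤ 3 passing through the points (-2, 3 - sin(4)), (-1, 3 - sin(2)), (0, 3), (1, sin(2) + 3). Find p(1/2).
-sin(4)/16 + 5*sin(2)/8 + 3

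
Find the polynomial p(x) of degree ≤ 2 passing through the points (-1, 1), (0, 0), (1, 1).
x**2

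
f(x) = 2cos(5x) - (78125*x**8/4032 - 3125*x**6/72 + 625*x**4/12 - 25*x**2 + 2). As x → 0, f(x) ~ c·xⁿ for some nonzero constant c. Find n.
10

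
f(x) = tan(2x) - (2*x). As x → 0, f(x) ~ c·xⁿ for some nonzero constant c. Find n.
3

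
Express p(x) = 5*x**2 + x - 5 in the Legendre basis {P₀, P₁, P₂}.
(-10/3)P₀ + P₁ + (10/3)P₂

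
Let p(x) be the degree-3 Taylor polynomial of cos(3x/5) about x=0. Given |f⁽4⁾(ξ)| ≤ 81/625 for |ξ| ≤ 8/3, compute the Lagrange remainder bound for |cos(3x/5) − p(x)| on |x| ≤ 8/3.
512/1875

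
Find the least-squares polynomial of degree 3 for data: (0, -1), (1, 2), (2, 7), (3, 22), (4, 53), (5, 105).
-8/9 + (589/189)x + (-407/252)x² + (113/108)x³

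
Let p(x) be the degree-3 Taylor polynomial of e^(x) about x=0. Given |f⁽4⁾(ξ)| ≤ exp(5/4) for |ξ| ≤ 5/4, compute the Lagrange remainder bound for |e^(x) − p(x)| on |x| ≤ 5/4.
625*exp(5/4)/6144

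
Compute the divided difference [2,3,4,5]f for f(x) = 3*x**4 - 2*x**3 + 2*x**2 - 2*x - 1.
40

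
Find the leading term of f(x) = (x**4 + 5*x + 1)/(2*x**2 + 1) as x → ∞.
x**2/2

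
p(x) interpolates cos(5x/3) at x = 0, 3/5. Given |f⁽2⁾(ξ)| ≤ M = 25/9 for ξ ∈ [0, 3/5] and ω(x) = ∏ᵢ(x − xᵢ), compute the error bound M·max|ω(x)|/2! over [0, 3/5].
1/8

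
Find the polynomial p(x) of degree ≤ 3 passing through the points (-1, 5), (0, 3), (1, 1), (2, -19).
-3*x**3 + x + 3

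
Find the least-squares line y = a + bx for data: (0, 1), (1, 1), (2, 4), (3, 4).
a = 7/10, b = 6/5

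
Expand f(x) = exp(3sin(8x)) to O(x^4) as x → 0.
1 + 24*x + 288*x**2 + 2048*x**3 + O(x**4)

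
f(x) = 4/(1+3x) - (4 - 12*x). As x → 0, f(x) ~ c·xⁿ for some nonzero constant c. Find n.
2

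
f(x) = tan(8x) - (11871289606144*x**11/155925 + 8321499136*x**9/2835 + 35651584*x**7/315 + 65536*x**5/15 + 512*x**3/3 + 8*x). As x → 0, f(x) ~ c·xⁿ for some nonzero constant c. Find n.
13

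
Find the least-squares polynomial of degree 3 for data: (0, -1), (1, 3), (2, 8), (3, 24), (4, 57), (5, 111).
-7/9 + (1411/378)x + (-109/63)x² + (59/54)x³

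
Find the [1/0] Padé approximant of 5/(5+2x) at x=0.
1 - 2*x/5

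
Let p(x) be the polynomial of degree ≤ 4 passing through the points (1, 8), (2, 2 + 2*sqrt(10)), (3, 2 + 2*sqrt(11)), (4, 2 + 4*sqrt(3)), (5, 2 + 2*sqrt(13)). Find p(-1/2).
-693*sqrt(10)/16 - 385*sqrt(3)/8 + 315*sqrt(13)/64 + 3593/64 + 1485*sqrt(11)/32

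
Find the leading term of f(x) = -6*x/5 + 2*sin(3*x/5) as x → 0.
-9*x**3/125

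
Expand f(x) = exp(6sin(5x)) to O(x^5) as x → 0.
1 + 30*x + 450*x**2 + 4375*x**3 + 30000*x**4 + O(x**5)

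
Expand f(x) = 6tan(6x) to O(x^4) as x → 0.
36*x + 432*x**3 + O(x**4)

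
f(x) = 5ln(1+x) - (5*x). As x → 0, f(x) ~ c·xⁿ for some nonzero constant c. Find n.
2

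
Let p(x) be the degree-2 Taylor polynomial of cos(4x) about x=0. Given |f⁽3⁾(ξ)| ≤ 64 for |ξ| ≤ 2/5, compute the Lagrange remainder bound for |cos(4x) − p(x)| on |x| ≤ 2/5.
256/375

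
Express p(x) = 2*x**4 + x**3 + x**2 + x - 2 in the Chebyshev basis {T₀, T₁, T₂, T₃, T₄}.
(-3/4)T₀ + (7/4)T₁ + (3/2)T₂ + (1/4)T₃ + (1/4)T₄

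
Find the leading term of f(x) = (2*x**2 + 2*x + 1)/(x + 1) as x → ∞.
2*x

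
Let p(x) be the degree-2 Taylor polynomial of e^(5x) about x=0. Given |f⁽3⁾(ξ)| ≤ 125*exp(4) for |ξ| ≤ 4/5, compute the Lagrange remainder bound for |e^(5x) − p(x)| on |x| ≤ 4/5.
32*exp(4)/3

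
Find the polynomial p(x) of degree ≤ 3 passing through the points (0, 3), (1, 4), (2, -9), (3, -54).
-3*x**3 + 2*x**2 + 2*x + 3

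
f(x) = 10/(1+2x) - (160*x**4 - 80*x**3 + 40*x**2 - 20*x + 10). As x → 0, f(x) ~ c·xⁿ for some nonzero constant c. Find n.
5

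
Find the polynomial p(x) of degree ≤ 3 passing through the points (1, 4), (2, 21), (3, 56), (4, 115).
x**3 + 3*x**2 + x - 1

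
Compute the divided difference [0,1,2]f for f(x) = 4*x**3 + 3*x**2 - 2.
15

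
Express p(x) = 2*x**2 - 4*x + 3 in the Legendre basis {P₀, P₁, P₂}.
(11/3)P₀ + (-4)P₁ + (4/3)P₂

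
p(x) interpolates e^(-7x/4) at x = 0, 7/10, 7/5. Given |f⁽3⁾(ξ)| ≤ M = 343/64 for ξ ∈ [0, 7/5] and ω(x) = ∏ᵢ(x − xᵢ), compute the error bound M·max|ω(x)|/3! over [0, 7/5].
117649*sqrt(3)/1728000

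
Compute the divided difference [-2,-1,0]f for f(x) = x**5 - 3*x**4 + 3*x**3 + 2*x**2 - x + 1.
-43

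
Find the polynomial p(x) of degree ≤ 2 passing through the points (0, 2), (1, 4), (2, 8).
x**2 + x + 2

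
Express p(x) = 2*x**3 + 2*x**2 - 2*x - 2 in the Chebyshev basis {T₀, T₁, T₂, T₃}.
-T₀ + (-1/2)T₁ + T₂ + (1/2)T₃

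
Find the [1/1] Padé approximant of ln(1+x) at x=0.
x/(x/2 + 1)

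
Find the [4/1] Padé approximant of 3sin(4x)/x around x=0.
128*x**4/5 - 32*x**2 + 12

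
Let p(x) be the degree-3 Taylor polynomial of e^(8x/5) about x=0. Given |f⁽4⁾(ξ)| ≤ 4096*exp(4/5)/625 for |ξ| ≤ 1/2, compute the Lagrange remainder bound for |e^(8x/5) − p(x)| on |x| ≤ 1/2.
32*exp(4/5)/1875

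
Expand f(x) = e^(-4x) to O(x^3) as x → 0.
1 - 4*x + 8*x**2 + O(x**3)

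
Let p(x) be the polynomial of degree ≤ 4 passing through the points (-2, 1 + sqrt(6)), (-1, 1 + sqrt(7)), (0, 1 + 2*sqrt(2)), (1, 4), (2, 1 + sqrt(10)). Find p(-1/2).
-5*sqrt(6)/128 + 3*sqrt(10)/128 + 17/32 + 15*sqrt(7)/32 + 45*sqrt(2)/32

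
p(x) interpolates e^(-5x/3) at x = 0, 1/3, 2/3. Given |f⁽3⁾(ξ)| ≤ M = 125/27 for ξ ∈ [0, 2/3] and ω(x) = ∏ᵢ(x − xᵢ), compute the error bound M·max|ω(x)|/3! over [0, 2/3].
125*sqrt(3)/19683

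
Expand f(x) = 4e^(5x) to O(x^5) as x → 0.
4 + 20*x + 50*x**2 + 250*x**3/3 + 625*x**4/6 + O(x**5)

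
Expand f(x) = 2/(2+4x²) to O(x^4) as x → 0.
1 - 2*x**2 + O(x**4)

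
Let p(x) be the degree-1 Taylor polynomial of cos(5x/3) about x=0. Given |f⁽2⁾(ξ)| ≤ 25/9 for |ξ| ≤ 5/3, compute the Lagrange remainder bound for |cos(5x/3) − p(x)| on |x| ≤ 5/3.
625/162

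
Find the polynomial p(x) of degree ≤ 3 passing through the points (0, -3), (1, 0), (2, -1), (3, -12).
-x**3 + x**2 + 3*x - 3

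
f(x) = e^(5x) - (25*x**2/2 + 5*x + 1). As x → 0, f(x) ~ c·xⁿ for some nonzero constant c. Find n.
3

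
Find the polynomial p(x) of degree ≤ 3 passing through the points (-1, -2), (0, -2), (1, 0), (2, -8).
-2*x**3 + x**2 + 3*x - 2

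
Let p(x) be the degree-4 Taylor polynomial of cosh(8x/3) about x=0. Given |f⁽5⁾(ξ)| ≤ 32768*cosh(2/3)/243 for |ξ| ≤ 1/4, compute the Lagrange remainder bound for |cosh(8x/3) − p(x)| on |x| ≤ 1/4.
4*cosh(2/3)/3645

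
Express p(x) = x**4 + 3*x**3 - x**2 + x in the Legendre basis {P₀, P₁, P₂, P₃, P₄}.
(-2/15)P₀ + (14/5)P₁ + (-2/21)P₂ + (6/5)P₃ + (8/35)P₄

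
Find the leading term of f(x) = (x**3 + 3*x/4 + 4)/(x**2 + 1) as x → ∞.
x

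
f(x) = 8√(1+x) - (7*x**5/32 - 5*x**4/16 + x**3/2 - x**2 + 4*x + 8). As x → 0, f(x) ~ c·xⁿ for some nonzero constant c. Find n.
6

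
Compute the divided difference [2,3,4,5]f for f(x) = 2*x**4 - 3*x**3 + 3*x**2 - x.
25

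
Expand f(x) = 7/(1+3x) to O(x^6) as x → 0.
7 - 21*x + 63*x**2 - 189*x**3 + 567*x**4 - 1701*x**5 + O(x**6)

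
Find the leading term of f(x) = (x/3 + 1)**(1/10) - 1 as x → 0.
x/30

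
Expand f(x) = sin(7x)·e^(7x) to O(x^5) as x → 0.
7*x + 49*x**2 + 343*x**3/3 + O(x**5)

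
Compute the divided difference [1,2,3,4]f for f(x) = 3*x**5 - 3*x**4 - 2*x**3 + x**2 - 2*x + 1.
163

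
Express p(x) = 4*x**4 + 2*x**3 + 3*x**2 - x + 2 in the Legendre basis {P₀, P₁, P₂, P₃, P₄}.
(19/5)P₀ + (1/5)P₁ + (30/7)P₂ + (4/5)P₃ + (32/35)P₄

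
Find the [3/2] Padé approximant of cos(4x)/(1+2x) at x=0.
(32*x**3/3 - 16*x**2/3 - 2*x + 1)/(1 - 4*x**2/3)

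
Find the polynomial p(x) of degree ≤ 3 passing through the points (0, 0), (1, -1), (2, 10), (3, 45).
2*x**3 - 3*x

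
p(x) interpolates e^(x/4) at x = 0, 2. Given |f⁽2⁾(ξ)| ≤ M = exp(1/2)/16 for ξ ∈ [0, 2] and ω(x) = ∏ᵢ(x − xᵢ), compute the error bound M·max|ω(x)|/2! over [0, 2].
exp(1/2)/32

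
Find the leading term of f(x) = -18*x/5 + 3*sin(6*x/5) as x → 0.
-108*x**3/125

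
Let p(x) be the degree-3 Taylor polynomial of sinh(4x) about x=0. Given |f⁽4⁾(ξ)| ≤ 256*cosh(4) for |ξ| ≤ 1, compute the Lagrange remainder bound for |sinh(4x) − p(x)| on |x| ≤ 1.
32*cosh(4)/3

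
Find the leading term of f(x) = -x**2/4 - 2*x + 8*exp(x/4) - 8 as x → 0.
x**3/48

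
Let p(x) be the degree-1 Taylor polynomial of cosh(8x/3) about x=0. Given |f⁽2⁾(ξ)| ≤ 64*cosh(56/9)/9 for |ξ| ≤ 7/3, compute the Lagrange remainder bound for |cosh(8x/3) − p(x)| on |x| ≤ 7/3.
1568*cosh(56/9)/81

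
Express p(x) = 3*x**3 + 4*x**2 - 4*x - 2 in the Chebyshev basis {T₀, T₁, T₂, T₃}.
(-7/4)T₁ + (2)T₂ + (3/4)T₃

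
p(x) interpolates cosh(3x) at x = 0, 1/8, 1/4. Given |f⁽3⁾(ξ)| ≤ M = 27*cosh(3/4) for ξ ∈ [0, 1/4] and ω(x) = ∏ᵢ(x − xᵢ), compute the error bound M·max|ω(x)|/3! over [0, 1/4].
sqrt(3)*cosh(3/4)/512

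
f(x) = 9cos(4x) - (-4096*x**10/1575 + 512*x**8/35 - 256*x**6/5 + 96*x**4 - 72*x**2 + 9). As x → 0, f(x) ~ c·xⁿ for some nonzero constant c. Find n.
12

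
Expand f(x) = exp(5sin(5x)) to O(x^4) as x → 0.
1 + 25*x + 625*x**2/2 + 2500*x**3 + O(x**4)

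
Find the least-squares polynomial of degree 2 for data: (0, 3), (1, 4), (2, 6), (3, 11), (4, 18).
22/7 + (-41/70)x + (15/14)x²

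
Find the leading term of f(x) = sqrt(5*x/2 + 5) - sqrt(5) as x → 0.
sqrt(5)*x/4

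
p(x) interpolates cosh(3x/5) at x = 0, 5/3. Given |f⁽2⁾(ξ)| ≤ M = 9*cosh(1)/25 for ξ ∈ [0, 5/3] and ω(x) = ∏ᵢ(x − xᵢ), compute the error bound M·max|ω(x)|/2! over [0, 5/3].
cosh(1)/8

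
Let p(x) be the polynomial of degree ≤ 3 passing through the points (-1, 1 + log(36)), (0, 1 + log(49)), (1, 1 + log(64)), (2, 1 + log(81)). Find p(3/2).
1 + log(96*2**(3/4)*21**(3/8)/7)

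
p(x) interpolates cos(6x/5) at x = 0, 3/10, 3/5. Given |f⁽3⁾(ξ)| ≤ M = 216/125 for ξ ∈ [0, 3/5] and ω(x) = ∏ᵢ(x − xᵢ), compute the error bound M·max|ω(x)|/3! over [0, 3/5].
27*sqrt(3)/15625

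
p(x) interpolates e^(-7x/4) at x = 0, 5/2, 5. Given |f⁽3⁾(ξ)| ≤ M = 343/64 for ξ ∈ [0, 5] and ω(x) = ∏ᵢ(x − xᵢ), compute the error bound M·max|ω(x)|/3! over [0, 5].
42875*sqrt(3)/13824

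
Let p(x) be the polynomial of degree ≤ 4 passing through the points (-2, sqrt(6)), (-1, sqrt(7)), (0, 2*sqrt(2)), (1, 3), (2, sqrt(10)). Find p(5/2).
-315/32 - 45*sqrt(7)/32 + 35*sqrt(6)/128 + 315*sqrt(10)/128 + 189*sqrt(2)/32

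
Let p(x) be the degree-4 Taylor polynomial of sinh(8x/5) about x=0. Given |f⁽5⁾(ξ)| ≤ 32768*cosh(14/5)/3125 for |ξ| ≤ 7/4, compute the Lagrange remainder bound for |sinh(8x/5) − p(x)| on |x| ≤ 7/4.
67228*cosh(14/5)/46875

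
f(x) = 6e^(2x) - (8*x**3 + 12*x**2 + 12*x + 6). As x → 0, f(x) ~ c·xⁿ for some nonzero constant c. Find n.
4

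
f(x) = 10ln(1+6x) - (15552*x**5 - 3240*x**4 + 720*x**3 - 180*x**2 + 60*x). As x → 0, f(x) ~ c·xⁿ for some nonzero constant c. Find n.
6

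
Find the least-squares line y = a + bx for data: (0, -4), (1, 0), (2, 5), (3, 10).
a = -43/10, b = 47/10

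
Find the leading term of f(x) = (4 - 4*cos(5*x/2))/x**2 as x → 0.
25/2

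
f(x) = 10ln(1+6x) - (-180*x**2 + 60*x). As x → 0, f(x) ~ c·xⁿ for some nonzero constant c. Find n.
3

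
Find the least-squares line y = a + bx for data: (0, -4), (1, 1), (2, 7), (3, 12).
a = -41/10, b = 27/5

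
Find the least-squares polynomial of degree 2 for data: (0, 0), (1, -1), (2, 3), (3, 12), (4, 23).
-9/35 + (-167/70)x + (29/14)x²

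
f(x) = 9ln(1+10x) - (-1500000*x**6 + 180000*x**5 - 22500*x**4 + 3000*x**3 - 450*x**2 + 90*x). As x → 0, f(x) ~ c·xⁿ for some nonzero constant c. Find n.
7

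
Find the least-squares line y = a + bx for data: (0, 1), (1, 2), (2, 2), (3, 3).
a = 11/10, b = 3/5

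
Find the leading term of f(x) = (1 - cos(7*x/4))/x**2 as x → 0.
49/32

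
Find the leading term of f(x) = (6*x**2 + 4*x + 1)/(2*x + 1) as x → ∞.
3*x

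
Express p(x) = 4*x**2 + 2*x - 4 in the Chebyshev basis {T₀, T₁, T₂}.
(-2)T₀ + (2)T₁ + (2)T₂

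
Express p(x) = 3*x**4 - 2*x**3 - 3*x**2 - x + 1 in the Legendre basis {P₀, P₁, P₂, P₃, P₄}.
(3/5)P₀ + (-11/5)P₁ + (-2/7)P₂ + (-4/5)P₃ + (24/35)P₄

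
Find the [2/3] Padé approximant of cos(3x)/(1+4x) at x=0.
(1 - 15*x**2/4)/(3*x**3 + 3*x**2/4 + 4*x + 1)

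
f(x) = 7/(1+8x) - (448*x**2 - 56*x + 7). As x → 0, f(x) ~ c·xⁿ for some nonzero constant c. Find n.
3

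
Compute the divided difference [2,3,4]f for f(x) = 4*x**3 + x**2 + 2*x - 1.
37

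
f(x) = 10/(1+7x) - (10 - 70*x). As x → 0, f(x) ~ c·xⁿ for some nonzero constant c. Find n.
2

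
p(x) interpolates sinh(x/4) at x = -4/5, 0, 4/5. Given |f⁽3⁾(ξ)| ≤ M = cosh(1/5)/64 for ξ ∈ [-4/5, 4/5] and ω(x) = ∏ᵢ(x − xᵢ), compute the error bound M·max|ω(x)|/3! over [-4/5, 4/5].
sqrt(3)*cosh(1/5)/3375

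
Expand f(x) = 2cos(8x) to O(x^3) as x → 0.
2 - 64*x**2 + O(x**3)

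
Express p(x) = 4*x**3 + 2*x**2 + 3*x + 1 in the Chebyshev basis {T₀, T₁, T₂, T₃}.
(2)T₀ + (6)T₁ + T₂ + T₃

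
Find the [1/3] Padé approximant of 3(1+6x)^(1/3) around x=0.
(15*x + 3)/(8*x**3/3 - 2*x**2 + 3*x + 1)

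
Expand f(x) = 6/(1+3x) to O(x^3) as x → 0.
6 - 18*x + 54*x**2 + O(x**3)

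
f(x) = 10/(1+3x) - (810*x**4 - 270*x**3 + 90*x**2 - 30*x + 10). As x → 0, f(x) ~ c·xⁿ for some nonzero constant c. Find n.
5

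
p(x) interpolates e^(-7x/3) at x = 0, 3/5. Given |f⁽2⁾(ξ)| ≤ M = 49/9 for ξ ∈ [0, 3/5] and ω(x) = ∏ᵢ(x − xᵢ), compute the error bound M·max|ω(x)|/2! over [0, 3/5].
49/200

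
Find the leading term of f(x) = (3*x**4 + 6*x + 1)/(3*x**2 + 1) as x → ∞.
x**2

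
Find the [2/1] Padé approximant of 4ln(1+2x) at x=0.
8*x*(x + 3)/(3*(4*x/3 + 1))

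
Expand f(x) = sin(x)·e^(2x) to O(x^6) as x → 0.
x + 2*x**2 + 11*x**3/6 + x**4 + 41*x**5/120 + O(x**6)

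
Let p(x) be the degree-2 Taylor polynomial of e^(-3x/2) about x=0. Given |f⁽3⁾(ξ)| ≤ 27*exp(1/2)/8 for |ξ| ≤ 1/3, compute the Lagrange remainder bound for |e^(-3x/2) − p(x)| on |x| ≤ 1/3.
exp(1/2)/48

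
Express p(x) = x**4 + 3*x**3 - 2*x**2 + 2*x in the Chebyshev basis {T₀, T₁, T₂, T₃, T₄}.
(-5/8)T₀ + (17/4)T₁ + (-1/2)T₂ + (3/4)T₃ + (1/8)T₄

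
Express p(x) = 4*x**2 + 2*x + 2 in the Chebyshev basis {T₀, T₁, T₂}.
(4)T₀ + (2)T₁ + (2)T₂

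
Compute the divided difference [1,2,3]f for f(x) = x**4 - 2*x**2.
23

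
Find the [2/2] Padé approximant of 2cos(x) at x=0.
(2 - 5*x**2/6)/(x**2/12 + 1)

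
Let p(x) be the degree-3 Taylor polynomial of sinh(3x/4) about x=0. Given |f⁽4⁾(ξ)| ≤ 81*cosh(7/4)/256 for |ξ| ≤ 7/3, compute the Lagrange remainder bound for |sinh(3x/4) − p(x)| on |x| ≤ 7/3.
2401*cosh(7/4)/6144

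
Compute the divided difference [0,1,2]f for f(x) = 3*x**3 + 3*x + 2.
9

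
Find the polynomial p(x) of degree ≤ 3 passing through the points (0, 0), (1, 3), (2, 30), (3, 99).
3*x**3 + 3*x**2 - 3*x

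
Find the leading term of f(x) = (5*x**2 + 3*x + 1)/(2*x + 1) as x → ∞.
5*x/2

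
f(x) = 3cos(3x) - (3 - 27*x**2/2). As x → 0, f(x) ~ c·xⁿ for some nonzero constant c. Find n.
4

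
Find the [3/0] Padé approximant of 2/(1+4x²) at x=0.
2 - 8*x**2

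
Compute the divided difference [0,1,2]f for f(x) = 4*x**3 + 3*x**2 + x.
15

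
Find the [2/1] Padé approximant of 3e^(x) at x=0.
(x**2/2 + 2*x + 3)/(1 - x/3)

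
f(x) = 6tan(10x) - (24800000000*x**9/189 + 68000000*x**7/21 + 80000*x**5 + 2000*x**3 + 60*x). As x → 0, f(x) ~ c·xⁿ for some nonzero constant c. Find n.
11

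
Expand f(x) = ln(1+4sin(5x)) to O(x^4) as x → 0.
20*x - 200*x**2 + 7750*x**3/3 + O(x**4)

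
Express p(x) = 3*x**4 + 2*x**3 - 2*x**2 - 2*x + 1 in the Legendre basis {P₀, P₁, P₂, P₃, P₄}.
(14/15)P₀ + (-4/5)P₁ + (8/21)P₂ + (4/5)P₃ + (24/35)P₄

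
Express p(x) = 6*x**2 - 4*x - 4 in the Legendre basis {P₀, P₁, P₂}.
(-2)P₀ + (-4)P₁ + (4)P₂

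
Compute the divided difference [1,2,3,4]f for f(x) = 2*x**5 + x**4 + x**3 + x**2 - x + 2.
141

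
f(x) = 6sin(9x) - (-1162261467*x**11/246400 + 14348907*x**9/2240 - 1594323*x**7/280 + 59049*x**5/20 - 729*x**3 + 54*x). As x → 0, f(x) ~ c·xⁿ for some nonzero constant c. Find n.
13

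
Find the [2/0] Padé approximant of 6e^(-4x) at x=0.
48*x**2 - 24*x + 6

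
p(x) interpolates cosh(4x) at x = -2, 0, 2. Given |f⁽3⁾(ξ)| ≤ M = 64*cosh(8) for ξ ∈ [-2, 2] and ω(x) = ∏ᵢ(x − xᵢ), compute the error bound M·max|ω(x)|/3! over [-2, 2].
512*sqrt(3)*cosh(8)/27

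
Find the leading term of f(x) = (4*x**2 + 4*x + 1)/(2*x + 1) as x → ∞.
2*x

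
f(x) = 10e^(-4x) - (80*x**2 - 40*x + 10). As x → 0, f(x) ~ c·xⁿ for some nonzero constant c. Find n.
3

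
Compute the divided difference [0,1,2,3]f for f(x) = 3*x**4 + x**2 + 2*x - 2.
18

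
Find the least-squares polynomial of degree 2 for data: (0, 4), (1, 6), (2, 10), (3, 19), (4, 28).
137/35 + (47/70)x + (19/14)x²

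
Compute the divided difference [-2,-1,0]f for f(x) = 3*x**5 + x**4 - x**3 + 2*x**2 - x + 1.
-33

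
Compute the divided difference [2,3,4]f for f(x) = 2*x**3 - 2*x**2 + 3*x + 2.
16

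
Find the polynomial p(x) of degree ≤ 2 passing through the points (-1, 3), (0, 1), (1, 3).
2*x**2 + 1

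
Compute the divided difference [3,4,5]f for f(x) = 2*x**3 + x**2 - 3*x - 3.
25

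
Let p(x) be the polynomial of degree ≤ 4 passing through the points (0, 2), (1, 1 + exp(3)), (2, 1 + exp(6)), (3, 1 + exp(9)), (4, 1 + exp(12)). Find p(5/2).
-5*exp(12)/128 - 5*exp(3)/32 + 131/128 + 45*exp(6)/64 + 15*exp(9)/32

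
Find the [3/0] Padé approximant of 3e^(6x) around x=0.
108*x**3 + 54*x**2 + 18*x + 3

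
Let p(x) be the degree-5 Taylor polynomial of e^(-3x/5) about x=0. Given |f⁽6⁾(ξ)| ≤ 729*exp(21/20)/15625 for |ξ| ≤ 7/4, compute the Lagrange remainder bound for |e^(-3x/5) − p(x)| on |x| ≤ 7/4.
9529569*exp(21/20)/5120000000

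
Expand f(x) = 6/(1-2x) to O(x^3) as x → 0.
6 + 12*x + 24*x**2 + O(x**3)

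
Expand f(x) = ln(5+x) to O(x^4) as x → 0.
log(5) + x/5 - x**2/50 + x**3/375 + O(x**4)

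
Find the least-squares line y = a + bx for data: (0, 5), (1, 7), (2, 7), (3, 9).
a = 26/5, b = 6/5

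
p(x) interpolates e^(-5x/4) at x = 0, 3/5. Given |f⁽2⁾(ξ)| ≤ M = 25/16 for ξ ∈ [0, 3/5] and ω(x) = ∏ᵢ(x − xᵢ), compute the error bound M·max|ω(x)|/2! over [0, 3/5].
9/128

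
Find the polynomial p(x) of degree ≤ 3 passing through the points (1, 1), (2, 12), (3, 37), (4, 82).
x**3 + x**2 + x - 2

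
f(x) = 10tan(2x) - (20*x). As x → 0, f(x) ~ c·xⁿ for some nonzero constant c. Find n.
3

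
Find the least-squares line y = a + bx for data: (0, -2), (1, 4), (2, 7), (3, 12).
a = -3/2, b = 9/2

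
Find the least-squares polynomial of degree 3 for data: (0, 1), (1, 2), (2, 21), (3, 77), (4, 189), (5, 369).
11/9 + (-215/54)x + (47/36)x² + (307/108)x³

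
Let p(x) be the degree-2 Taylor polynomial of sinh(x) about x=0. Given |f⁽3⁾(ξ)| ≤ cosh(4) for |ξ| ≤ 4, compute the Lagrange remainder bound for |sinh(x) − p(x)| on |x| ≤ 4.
32*cosh(4)/3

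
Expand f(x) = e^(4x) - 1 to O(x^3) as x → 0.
4*x + 8*x**2 + O(x**3)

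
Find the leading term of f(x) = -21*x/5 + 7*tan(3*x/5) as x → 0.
63*x**3/125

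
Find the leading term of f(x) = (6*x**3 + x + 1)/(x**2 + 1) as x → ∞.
6*x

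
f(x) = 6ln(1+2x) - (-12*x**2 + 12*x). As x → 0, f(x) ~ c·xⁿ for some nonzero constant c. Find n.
3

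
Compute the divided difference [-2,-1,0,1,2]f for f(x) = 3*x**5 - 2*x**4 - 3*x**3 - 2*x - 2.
-2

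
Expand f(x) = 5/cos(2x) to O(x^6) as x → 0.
5 + 10*x**2 + 50*x**4/3 + O(x**6)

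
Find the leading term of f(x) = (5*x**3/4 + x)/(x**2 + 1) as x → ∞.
5*x/4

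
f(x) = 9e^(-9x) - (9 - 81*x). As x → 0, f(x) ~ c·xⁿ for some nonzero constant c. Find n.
2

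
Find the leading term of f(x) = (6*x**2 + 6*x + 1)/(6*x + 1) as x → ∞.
x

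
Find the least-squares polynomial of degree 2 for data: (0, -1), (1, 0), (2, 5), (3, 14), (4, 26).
-38/35 + (-22/35)x + (13/7)x²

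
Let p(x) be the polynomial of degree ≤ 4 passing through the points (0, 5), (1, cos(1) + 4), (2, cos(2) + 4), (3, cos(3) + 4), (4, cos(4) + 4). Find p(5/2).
15*cos(3)/32 + 45*cos(2)/64 - 5*cos(1)/32 - 5*cos(4)/128 + 515/128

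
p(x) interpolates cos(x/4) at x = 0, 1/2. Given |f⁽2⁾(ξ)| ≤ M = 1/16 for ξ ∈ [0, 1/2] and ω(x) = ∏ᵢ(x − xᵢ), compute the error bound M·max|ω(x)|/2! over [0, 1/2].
1/512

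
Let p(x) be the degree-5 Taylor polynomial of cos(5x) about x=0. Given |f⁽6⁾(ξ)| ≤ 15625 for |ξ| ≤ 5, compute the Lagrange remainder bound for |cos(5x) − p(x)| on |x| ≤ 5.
48828125/144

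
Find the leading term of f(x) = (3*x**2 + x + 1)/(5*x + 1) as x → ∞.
3*x/5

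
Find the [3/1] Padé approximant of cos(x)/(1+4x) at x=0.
(x**3/96 - 187*x**2/372 + x/1488 + 1)/(5953*x/1488 + 1)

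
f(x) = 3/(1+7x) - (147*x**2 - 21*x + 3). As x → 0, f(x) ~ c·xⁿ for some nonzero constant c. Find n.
3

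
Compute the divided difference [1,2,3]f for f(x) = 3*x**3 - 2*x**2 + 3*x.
16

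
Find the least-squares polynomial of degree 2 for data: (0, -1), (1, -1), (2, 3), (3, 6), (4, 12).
-43/35 + (11/70)x + (11/14)x²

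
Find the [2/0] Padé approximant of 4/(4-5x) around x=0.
25*x**2/16 + 5*x/4 + 1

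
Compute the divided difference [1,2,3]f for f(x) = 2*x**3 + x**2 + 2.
13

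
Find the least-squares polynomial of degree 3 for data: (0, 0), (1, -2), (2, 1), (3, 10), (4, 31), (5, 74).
-41/126 + (155/756)x + (-233/126)x² + (103/108)x³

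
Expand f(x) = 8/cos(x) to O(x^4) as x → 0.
8 + 4*x**2 + O(x**4)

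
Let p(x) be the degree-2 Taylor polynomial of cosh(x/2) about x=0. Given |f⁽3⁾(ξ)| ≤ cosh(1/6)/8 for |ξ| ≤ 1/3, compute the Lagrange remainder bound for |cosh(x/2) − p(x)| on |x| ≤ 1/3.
cosh(1/6)/1296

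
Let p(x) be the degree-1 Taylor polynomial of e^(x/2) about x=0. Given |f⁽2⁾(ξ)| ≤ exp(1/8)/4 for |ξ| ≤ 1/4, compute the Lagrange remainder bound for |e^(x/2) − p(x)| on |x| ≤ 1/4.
exp(1/8)/128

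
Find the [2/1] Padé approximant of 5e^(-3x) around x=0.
(15*x**2/2 - 10*x + 5)/(x + 1)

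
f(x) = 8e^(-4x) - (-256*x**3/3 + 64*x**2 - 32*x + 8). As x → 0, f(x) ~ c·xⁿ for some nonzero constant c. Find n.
4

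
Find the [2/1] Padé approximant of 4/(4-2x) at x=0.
1/(1 - x/2)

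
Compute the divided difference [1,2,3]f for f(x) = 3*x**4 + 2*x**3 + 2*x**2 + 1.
89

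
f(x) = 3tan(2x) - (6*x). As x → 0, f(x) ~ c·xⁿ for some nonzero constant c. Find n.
3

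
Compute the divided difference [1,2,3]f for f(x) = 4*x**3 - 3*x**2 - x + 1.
21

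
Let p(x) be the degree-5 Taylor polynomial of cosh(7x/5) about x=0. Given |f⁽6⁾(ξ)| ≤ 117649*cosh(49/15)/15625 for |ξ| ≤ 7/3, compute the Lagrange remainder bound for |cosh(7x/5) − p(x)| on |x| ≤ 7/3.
13841287201*cosh(49/15)/8201250000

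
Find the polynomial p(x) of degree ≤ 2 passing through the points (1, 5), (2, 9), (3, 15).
x**2 + x + 3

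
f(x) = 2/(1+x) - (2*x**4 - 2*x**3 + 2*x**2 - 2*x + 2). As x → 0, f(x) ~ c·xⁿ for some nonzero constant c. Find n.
5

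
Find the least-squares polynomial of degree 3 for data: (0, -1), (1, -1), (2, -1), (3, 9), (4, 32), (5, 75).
-107/126 + (293/756)x + (-263/126)x² + (109/108)x³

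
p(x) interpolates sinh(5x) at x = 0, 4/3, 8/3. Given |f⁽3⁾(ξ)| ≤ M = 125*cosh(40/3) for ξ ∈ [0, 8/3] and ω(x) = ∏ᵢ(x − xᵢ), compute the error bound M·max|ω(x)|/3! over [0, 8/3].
8000*sqrt(3)*cosh(40/3)/729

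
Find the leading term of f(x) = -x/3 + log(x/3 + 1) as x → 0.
-x**2/18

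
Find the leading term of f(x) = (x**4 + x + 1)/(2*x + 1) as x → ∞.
x**3/2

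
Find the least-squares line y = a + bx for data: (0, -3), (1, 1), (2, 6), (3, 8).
a = -27/10, b = 19/5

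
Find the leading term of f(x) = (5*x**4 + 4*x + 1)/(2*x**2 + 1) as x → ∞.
5*x**2/2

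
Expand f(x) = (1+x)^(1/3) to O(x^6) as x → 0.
1 + x/3 - x**2/9 + 5*x**3/81 - 10*x**4/243 + 22*x**5/729 + O(x**6)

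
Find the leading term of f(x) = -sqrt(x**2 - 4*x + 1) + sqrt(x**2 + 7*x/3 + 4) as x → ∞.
19/6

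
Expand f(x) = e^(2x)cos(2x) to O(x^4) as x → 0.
1 + 2*x - 8*x**3/3 + O(x**4)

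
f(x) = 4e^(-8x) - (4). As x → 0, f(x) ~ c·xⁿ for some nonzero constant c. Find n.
1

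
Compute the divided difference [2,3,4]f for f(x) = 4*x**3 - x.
36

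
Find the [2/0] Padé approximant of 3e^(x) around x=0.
3*x**2/2 + 3*x + 3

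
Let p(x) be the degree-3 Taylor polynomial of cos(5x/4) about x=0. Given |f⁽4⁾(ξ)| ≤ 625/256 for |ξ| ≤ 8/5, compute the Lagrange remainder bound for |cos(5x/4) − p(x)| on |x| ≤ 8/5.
2/3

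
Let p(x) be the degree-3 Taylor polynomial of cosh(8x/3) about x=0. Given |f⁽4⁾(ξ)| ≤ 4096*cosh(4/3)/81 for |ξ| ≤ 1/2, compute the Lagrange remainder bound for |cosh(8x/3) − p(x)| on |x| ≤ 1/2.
32*cosh(4/3)/243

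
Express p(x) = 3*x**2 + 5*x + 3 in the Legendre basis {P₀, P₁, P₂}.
(4)P₀ + (5)P₁ + (2)P₂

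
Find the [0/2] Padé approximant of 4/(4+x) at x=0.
1/(x/4 + 1)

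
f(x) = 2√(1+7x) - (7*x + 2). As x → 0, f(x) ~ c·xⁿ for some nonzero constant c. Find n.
2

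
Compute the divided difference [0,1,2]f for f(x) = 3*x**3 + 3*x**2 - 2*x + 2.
12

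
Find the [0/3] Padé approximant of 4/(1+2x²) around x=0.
4/(2*x**2 + 1)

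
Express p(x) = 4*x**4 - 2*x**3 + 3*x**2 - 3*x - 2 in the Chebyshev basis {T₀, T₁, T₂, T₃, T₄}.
T₀ + (-9/2)T₁ + (7/2)T₂ + (-1/2)T₃ + (1/2)T₄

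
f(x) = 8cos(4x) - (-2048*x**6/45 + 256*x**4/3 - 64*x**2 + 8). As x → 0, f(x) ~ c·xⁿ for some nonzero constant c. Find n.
8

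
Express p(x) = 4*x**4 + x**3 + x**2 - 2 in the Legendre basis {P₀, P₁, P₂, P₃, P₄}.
(-13/15)P₀ + (3/5)P₁ + (62/21)P₂ + (2/5)P₃ + (32/35)P₄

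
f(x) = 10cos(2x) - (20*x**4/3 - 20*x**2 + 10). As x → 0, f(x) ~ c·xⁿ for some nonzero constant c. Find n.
6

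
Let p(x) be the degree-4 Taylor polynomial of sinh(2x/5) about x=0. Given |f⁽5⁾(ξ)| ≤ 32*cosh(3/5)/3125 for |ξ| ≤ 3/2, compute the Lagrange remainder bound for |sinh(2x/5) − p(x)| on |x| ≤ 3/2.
81*cosh(3/5)/125000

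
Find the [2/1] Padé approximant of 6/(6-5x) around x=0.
1/(1 - 5*x/6)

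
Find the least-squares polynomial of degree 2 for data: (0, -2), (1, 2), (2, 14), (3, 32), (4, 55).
-81/35 + (64/35)x + (22/7)x²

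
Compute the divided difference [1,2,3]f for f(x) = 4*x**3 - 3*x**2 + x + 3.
21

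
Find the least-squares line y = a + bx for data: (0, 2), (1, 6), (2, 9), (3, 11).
a = 5/2, b = 3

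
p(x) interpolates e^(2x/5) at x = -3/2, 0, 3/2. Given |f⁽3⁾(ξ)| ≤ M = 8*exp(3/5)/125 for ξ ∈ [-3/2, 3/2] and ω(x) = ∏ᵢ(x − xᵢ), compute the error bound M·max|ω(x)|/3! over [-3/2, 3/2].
sqrt(3)*exp(3/5)/125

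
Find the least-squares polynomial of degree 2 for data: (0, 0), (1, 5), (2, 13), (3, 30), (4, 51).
9/35 + (69/70)x + (41/14)x²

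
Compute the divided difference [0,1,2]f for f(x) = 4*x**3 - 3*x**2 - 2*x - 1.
9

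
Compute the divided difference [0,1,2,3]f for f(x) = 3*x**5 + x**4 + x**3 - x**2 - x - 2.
82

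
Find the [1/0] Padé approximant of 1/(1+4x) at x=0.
1 - 4*x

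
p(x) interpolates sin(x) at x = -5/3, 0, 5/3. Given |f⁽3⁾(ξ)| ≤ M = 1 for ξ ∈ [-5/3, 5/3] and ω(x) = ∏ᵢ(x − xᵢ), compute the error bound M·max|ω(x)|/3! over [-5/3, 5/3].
125*sqrt(3)/729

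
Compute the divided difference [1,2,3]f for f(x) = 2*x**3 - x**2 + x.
11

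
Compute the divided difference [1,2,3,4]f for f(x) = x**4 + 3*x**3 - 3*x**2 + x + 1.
13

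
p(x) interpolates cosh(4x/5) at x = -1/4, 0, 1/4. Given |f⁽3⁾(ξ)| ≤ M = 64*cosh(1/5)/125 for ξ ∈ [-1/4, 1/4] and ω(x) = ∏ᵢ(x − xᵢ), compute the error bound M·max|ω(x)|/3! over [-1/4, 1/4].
sqrt(3)*cosh(1/5)/3375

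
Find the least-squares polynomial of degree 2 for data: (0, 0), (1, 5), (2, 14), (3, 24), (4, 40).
3/35 + (233/70)x + (23/14)x²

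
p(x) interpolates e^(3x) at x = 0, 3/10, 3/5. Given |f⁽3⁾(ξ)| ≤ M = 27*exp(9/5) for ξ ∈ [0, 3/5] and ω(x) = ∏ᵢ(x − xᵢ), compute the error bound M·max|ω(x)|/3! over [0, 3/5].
27*sqrt(3)*exp(9/5)/1000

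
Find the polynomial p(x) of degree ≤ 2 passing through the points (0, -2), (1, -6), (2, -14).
-2*x**2 - 2*x - 2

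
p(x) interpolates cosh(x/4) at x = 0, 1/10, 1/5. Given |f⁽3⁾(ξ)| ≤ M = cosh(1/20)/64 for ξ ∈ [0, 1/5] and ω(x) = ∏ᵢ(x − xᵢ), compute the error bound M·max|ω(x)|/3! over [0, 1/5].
sqrt(3)*cosh(1/20)/1728000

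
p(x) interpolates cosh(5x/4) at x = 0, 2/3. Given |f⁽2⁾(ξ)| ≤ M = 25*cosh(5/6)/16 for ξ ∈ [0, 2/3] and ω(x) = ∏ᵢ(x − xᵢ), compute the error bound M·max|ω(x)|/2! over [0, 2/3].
25*cosh(5/6)/288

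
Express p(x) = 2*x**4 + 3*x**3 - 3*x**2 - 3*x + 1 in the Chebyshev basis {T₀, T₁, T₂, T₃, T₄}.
(1/4)T₀ + (-3/4)T₁ + (-1/2)T₂ + (3/4)T₃ + (1/4)T₄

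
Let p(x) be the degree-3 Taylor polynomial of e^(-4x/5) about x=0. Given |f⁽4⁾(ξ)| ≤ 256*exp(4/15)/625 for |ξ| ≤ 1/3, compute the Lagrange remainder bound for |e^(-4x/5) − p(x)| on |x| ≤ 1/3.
32*exp(4/15)/151875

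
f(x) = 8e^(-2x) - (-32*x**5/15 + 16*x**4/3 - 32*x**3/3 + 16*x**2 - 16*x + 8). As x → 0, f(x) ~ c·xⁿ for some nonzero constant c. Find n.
6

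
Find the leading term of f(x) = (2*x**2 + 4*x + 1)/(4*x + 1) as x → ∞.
x/2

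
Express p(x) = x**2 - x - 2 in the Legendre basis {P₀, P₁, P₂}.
(-5/3)P₀ - P₁ + (2/3)P₂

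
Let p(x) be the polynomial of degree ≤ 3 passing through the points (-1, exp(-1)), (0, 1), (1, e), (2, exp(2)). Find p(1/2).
(-1 + e*(-exp(2) + 9 + 9*e))*exp(-1)/16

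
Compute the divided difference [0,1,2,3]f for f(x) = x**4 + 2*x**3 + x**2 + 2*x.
8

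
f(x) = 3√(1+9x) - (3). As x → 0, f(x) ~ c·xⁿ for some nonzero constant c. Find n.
1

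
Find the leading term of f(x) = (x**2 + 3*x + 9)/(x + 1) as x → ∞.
x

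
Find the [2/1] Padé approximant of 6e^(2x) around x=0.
(4*x**2 + 8*x + 6)/(1 - 2*x/3)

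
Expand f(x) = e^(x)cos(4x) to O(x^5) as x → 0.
1 + x - 15*x**2/2 - 47*x**3/6 + 161*x**4/24 + O(x**5)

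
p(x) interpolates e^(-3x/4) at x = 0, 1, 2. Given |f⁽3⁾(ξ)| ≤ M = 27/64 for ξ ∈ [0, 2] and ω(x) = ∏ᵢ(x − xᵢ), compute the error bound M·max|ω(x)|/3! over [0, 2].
sqrt(3)/64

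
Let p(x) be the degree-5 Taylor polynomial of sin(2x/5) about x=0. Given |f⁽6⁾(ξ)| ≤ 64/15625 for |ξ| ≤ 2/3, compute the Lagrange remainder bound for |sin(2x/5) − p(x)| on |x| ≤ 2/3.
256/512578125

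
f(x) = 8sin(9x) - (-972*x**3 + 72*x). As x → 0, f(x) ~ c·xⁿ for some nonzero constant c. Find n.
5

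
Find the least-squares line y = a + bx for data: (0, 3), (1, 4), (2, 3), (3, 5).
a = 3, b = 1/2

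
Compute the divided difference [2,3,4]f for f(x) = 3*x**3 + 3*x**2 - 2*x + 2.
30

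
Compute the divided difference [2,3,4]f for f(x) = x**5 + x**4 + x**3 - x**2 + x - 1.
348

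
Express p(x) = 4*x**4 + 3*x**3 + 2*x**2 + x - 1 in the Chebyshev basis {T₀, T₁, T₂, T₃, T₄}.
(3/2)T₀ + (13/4)T₁ + (3)T₂ + (3/4)T₃ + (1/2)T₄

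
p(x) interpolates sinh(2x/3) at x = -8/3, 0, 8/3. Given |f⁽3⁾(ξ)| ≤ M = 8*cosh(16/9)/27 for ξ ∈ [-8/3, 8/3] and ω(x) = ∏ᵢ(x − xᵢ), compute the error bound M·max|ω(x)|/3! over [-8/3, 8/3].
4096*sqrt(3)*cosh(16/9)/19683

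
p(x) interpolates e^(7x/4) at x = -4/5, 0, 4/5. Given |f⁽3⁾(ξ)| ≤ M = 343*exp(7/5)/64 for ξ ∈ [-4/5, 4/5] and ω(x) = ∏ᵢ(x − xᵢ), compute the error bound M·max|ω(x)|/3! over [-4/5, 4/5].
343*sqrt(3)*exp(7/5)/3375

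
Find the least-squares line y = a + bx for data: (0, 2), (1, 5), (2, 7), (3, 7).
a = 27/10, b = 17/10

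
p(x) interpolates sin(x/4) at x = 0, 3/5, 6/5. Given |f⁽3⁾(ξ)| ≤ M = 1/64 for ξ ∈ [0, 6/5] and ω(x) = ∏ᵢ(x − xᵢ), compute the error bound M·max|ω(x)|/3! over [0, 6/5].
sqrt(3)/8000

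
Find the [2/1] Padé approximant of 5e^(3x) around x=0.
(15*x**2/2 + 10*x + 5)/(1 - x)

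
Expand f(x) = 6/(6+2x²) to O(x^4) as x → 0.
1 - x**2/3 + O(x**4)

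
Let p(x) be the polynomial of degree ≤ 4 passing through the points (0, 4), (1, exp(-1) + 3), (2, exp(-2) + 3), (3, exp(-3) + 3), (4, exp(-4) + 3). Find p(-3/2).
(-2772*exp(3) - 1540*e + 315 + 2970*exp(2) + 1539*exp(4))*exp(-4)/128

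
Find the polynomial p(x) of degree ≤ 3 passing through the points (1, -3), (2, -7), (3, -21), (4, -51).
-x**3 + x**2 - 3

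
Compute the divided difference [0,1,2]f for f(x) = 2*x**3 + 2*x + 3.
6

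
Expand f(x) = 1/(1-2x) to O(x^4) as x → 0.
1 + 2*x + 4*x**2 + 8*x**3 + O(x**4)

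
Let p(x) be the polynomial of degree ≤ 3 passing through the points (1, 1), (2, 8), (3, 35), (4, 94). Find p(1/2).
5/4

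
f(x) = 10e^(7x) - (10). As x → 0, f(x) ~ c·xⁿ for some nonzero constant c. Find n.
1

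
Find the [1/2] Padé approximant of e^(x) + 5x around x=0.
(1261*x/213 + 1)/(-3*x**2/142 - 17*x/213 + 1)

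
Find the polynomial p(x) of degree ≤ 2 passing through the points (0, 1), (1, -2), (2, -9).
-2*x**2 - x + 1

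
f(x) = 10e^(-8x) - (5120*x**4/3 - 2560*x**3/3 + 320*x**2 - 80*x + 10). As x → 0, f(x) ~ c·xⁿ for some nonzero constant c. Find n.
5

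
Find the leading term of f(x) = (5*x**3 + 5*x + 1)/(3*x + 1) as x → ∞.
5*x**2/3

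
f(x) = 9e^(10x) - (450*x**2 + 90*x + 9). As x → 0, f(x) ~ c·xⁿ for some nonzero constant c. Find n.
3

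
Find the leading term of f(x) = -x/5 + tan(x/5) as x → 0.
x**3/375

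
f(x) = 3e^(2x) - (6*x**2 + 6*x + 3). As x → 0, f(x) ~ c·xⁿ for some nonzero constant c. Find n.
3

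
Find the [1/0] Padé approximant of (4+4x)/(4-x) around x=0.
5*x/4 + 1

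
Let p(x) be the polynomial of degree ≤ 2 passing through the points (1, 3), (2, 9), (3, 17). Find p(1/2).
3/4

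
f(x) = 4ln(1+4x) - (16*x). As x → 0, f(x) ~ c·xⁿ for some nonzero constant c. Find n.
2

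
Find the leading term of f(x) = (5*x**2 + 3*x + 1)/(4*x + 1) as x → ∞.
5*x/4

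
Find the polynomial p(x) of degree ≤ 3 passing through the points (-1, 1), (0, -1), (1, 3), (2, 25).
2*x**3 + 3*x**2 - x - 1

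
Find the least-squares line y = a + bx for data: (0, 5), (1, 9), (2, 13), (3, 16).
a = 26/5, b = 37/10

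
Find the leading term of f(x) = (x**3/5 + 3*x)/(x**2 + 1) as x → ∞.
x/5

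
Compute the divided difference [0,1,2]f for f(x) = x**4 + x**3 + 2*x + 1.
10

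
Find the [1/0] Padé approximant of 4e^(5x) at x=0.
20*x + 4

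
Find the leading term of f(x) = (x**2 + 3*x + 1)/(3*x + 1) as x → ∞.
x/3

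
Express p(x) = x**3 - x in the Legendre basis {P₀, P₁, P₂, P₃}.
(-2/5)P₁ + (2/5)P₃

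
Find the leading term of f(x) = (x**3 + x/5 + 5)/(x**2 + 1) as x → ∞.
x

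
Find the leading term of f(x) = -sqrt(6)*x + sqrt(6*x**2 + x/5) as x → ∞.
sqrt(6)/60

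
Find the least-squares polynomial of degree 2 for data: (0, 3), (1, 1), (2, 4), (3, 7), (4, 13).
94/35 + (-69/35)x + (8/7)x²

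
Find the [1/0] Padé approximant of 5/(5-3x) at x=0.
3*x/5 + 1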